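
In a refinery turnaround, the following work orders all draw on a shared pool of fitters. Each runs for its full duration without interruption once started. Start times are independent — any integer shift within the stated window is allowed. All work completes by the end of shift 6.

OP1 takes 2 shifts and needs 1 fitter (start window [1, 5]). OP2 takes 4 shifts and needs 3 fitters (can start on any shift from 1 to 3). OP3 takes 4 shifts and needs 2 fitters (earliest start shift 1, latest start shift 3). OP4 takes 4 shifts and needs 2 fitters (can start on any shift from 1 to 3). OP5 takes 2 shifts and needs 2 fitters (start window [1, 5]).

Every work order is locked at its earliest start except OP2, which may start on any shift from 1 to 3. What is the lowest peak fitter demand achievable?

OP2@1: s1:10  s2:10  s3:7  s4:7  s5:0  s6:0 → peak 10
OP2@2: s1:7  s2:10  s3:7  s4:7  s5:3  s6:0 → peak 10
OP2@3: s1:7  s2:7  s3:7  s4:7  s5:3  s6:3 → peak 7
Best is OP2@3, peak 7.

7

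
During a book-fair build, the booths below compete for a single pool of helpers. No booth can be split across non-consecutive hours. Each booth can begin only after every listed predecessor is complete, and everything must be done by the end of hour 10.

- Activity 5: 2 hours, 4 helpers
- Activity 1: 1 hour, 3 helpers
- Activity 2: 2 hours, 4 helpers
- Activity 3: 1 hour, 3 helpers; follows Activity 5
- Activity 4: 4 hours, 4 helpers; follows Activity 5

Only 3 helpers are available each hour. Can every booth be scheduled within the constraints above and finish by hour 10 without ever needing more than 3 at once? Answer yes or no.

Total helper-hours = 38; over 10 hours the average is 38/10 > 3, so some hour must exceed 3.

no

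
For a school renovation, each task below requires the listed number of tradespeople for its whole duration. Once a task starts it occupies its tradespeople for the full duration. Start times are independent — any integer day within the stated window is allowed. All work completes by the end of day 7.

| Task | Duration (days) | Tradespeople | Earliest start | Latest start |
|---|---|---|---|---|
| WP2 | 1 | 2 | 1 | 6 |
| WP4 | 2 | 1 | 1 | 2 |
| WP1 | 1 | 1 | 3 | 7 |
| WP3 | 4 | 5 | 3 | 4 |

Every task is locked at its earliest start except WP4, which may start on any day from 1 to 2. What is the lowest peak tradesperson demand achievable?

6

WP4@1: d1:3  d2:1  d3:6  d4:5  d5:5  d6:5  d7:0 → peak 6
WP4@2: d1:2  d2:1  d3:7  d4:5  d5:5  d6:5  d7:0 → peak 7
Best is WP4@1, peak 6.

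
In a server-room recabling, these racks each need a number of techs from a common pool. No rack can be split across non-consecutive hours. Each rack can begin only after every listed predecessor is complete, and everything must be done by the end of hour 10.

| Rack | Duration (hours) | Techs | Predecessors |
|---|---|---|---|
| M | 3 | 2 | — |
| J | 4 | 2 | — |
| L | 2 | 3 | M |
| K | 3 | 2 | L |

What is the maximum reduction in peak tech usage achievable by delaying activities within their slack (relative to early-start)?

Early-start peak: h1:4  h2:4  h3:4  h4:5  h5:3  h6:2  h7:2  h8:2  h9:0  h10:0 ⇒ 5.
Leveled (M@1, J@1, L@5, K@7): h1:4  h2:4  h3:4  h4:2  h5:3  h6:3  h7:2  h8:2  h9:2  h10:0 ⇒ 4.
Reduction 5 − 4 = 1.

1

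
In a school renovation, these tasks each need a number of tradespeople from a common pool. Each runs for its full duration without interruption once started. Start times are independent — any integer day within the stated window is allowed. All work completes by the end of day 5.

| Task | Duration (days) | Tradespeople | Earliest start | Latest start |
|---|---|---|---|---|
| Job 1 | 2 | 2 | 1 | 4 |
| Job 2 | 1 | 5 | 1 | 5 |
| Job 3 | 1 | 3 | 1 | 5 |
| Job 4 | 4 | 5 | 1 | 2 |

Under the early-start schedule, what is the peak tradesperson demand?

Early-start schedule: Job 1@1, Job 2@1, Job 3@1, Job 4@1.
Load per day: day 1: 15, day 2: 7, day 3: 5, day 4: 5, day 5: 0.
Peak is 15.

15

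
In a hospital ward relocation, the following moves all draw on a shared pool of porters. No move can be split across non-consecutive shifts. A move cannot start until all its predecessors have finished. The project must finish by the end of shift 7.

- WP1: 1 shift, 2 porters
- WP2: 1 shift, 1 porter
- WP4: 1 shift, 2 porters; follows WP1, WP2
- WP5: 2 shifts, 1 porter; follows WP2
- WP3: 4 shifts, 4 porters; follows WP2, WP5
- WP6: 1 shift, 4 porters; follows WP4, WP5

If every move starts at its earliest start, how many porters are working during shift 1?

3

At early start, shift 1 has: WP1, WP2.
Demand: 2 + 1 = 3.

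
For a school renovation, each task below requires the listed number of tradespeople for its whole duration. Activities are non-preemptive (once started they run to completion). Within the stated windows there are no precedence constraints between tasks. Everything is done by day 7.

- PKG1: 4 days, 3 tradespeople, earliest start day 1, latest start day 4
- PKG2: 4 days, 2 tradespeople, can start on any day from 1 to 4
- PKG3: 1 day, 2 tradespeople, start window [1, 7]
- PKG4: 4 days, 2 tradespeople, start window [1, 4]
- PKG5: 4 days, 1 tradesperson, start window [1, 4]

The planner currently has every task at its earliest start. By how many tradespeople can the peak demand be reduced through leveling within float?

Early-start peak: d1:10  d2:8  d3:8  d4:8  d5:0  d6:0  d7:0 ⇒ 10.
Leveled (PKG1@1, PKG2@1, PKG3@1, PKG4@2, PKG5@1): d1:8  d2:8  d3:8  d4:8  d5:2  d6:0  d7:0 ⇒ 8.
Reduction 10 − 8 = 2.

2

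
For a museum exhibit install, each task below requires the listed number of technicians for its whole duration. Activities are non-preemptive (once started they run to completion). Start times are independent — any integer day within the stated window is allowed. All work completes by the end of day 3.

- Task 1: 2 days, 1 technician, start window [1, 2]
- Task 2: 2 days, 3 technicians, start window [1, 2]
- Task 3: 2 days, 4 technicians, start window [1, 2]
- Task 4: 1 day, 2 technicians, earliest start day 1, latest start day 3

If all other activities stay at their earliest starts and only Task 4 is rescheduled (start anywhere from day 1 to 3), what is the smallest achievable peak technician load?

8

Task 4@1: d1:10  d2:8  d3:0 → peak 10
Task 4@2: d1:8  d2:10  d3:0 → peak 10
Task 4@3: d1:8  d2:8  d3:2 → peak 8
Best is Task 4@3, peak 8.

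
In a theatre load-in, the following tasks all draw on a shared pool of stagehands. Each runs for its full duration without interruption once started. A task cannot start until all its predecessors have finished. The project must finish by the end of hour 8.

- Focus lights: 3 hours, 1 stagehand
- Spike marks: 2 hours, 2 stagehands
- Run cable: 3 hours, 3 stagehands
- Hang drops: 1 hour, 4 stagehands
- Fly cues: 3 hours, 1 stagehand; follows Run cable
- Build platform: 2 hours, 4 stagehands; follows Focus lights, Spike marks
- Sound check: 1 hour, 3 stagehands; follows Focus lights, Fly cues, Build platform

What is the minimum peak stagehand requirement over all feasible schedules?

5

Early-start (Focus lights@1, Spike marks@1, Run cable@1, Hang drops@1, Fly cues@4, Build platform@4, Sound check@7) gives peak 10: h1:10  h2:6  h3:4  h4:5  h5:5  h6:1  h7:3  h8:0.
Shift Spike marks→4, Run cable→2, Fly cues→5, Build platform→6, Sound check→8.
Schedule Focus lights@1, Spike marks@4, Run cable@2, Hang drops@1, Fly cues@5, Build platform@6, Sound check@8: h1:5  h2:4  h3:4  h4:5  h5:3  h6:5  h7:5  h8:3 — peak 5.
Total stagehand-hours = 34 over 8 hours ⇒ peak ≥ ⌈34/8⌉ = 5, so 5 is optimal.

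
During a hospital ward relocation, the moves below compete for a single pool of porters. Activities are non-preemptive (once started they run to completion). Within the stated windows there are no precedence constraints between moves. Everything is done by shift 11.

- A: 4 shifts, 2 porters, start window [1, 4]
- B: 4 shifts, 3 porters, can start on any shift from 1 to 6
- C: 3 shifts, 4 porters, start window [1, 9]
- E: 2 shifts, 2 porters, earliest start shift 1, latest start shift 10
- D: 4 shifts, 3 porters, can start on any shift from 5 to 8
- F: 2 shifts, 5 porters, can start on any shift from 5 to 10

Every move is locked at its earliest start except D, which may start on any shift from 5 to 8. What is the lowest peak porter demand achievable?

11

D@5: s1:11  s2:11  s3:9  s4:5  s5:8  s6:8  s7:3  s8:3  s9:0  s10:0  s11:0 → peak 11
D@6: s1:11  s2:11  s3:9  s4:5  s5:5  s6:8  s7:3  s8:3  s9:3  s10:0  s11:0 → peak 11
D@7: s1:11  s2:11  s3:9  s4:5  s5:5  s6:5  s7:3  s8:3  s9:3  s10:3  s11:0 → peak 11
D@8: s1:11  s2:11  s3:9  s4:5  s5:5  s6:5  s7:0  s8:3  s9:3  s10:3  s11:3 → peak 11
Best is D@5, peak 11.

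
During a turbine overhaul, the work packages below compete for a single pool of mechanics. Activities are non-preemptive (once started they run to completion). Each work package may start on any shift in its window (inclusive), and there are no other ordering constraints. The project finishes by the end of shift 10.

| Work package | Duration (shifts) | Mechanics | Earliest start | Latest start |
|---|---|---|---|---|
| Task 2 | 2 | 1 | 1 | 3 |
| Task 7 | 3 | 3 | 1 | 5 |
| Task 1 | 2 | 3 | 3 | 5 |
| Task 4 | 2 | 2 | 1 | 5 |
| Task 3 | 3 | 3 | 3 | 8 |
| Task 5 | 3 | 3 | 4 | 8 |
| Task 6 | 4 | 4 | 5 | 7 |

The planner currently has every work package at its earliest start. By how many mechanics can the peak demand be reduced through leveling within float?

Early-start peak: s1:6  s2:6  s3:9  s4:9  s5:10  s6:7  s7:4  s8:4  s9:0  s10:0 ⇒ 10.
Leveled (Task 2@1, Task 7@1, Task 1@3, Task 4@1, Task 3@4, Task 5@5, Task 6@7): s1:6  s2:6  s3:6  s4:6  s5:6  s6:6  s7:7  s8:4  s9:4  s10:4 ⇒ 7.
Reduction 10 − 7 = 3.

3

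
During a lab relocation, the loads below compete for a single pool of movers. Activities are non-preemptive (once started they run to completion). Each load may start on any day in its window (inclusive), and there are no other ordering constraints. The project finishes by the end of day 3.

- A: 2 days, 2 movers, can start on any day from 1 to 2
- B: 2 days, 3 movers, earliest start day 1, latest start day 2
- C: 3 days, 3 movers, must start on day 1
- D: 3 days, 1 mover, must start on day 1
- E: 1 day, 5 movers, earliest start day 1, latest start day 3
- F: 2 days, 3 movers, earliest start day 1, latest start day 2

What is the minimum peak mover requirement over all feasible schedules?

12

Early-start (A@1, B@1, C@1, D@1, E@1, F@1) gives peak 17: d1:17  d2:12  d3:4.
Shift E→3.
Schedule A@1, B@1, C@1, D@1, E@3, F@1: d1:12  d2:12  d3:9 — peak 12.
No arrangement of the 24 feasible schedules does better.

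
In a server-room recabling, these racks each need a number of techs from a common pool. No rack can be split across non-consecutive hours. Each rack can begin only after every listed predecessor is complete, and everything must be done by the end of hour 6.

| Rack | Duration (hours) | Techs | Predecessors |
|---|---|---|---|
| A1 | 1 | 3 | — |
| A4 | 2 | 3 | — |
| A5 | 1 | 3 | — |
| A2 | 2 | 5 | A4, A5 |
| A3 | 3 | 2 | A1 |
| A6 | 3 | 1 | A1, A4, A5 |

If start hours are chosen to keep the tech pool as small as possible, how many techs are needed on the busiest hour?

6

Early-start (A1@1, A4@1, A5@1, A2@3, A3@2, A6@3) gives peak 9: h1:9  h2:5  h3:8  h4:8  h5:1  h6:0.
Shift A5→3, A2→5, A6→4.
Schedule A1@1, A4@1, A5@3, A2@5, A3@2, A6@4: h1:6  h2:5  h3:5  h4:3  h5:6  h6:6 — peak 6.
Total tech-hours = 31 over 6 hours ⇒ peak ≥ ⌈31/6⌉ = 6, so 6 is optimal.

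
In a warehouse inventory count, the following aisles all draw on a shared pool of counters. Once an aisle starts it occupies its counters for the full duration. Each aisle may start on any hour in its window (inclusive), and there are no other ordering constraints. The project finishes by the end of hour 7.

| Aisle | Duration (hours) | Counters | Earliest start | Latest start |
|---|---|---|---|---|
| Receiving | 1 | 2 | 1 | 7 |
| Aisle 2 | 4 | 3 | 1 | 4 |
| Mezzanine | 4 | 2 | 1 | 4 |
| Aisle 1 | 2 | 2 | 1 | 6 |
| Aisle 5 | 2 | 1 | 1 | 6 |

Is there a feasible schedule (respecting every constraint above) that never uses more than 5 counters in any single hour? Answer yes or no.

Schedule Receiving@1, Aisle 2@1, Mezzanine@2, Aisle 1@5, Aisle 5@5: h1:5  h2:5  h3:5  h4:5  h5:5  h6:3  h7:0 — peak 5 ≤ 5.

yes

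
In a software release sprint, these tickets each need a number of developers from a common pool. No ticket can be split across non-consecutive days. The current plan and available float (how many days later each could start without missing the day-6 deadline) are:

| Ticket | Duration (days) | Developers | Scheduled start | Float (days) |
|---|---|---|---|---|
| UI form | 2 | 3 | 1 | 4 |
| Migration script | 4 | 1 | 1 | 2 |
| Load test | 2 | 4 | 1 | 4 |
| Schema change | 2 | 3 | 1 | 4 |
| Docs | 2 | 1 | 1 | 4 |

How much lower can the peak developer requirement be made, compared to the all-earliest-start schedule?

7

Early-start peak: d1:12  d2:12  d3:1  d4:1  d5:0  d6:0 ⇒ 12.
Leveled (UI form@1, Migration script@1, Load test@3, Schema change@5, Docs@1): d1:5  d2:5  d3:5  d4:5  d5:3  d6:3 ⇒ 5.
Reduction 12 − 5 = 7.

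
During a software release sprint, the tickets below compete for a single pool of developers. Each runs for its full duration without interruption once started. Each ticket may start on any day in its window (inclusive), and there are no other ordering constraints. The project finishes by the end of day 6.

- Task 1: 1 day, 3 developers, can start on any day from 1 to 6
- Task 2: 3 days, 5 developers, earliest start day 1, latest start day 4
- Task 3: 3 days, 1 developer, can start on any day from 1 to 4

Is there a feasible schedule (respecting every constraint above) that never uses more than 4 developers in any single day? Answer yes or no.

no

The minimum achievable peak is 5; 4 < 5, so no feasible schedule stays within the cap.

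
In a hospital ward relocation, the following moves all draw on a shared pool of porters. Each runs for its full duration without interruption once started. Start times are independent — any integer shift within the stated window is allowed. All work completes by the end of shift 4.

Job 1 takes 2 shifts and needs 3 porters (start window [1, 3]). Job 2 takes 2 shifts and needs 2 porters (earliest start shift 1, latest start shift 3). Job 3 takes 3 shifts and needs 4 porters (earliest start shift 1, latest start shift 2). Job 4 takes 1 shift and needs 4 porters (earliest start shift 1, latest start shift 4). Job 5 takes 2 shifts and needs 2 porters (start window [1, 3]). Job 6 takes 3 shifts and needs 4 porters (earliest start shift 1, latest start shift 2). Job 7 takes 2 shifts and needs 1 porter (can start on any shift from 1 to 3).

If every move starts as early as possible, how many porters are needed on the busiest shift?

Early-start schedule: Job 1@1, Job 2@1, Job 3@1, Job 4@1, Job 5@1, Job 6@1, Job 7@1.
Load per shift: shift 1: 20, shift 2: 16, shift 3: 8, shift 4: 0.
Peak is 20.

20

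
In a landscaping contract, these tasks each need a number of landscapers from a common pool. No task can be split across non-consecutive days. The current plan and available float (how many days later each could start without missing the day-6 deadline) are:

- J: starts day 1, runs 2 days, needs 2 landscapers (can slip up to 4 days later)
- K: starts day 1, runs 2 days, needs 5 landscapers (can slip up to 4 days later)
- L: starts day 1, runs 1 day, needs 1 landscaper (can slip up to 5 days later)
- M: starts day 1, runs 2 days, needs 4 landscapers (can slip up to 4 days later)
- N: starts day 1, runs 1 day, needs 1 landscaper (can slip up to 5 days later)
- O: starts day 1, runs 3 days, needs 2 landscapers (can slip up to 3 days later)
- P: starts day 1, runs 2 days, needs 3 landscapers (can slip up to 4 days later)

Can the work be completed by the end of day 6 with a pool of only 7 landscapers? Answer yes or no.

yes

Schedule J@1, K@1, L@3, M@3, N@3, O@4, P@5: d1:7  d2:7  d3:6  d4:6  d5:5  d6:5 — peak 7 ≤ 7.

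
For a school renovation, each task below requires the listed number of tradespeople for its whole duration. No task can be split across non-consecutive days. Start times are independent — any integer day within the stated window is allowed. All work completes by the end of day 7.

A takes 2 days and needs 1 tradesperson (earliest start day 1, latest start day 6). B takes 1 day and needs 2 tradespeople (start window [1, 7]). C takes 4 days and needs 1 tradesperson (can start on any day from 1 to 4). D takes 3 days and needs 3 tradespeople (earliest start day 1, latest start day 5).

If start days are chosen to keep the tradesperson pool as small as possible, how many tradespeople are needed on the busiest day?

Early-start (A@1, B@1, C@1, D@1) gives peak 7: d1:7  d2:5  d3:4  d4:1  d5:0  d6:0  d7:0.
Shift B→3, D→5.
Schedule A@1, B@3, C@1, D@5: d1:2  d2:2  d3:3  d4:1  d5:3  d6:3  d7:3 — peak 3.
Total tradesperson-days = 17 over 7 days ⇒ peak ≥ ⌈17/7⌉ = 3, so 3 is optimal.

3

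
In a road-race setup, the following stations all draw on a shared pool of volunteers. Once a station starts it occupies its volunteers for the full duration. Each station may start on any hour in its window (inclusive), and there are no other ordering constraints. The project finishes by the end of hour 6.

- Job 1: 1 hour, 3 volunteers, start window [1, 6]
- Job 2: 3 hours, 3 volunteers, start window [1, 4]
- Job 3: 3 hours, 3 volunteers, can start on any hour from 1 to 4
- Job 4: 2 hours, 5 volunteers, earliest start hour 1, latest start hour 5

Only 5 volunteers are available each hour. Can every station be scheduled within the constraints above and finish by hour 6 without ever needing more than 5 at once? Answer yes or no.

Total volunteer-hours = 31; over 6 hours the average is 31/6 > 5, so some hour must exceed 5.

no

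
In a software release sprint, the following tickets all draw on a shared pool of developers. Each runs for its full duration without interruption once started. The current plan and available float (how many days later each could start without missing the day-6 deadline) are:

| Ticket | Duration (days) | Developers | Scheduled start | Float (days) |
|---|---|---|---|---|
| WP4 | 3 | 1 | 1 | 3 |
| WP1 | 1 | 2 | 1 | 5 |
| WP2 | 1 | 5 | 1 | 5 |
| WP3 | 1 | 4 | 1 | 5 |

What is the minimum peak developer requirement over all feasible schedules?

5

Early-start (WP4@1, WP1@1, WP2@1, WP3@1) gives peak 12: d1:12  d2:1  d3:1  d4:0  d5:0  d6:0.
Shift WP2→4, WP3→2.
Schedule WP4@1, WP1@1, WP2@4, WP3@2: d1:3  d2:5  d3:1  d4:5  d5:0  d6:0 — peak 5.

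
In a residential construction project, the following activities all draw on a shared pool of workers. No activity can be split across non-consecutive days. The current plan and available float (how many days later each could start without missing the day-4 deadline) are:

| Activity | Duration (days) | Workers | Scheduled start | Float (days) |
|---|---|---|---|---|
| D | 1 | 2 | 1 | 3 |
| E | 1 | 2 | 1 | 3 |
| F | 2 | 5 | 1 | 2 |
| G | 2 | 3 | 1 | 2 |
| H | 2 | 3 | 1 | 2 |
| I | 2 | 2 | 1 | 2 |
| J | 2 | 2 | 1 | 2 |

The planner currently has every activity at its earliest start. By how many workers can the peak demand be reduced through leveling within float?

10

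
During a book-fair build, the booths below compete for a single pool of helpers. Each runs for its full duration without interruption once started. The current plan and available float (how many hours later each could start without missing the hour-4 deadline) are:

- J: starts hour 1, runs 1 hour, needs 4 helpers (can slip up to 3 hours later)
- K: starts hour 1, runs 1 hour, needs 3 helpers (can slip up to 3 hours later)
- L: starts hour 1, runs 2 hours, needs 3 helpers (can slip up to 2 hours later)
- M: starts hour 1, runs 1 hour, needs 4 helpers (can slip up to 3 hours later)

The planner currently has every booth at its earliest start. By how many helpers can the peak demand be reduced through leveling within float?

8

Early-start peak: h1:14  h2:3  h3:0  h4:0 ⇒ 14.
Leveled (J@1, K@2, L@2, M@4): h1:4  h2:6  h3:3  h4:4 ⇒ 6.
Reduction 14 − 6 = 8.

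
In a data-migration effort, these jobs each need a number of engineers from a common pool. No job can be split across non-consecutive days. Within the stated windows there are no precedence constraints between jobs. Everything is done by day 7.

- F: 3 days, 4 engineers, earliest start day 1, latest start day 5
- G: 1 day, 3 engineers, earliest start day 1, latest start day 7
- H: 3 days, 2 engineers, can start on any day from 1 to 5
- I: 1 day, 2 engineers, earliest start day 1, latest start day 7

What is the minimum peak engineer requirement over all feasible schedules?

4

Early-start (F@1, G@1, H@1, I@1) gives peak 11: d1:11  d2:6  d3:6  d4:0  d5:0  d6:0  d7:0.
Shift G→4, H→5, I→5.
Schedule F@1, G@4, H@5, I@5: d1:4  d2:4  d3:4  d4:3  d5:4  d6:2  d7:2 — peak 4.
Total engineer-days = 23 over 7 days ⇒ peak ≥ ⌈23/7⌉ = 4, so 4 is optimal.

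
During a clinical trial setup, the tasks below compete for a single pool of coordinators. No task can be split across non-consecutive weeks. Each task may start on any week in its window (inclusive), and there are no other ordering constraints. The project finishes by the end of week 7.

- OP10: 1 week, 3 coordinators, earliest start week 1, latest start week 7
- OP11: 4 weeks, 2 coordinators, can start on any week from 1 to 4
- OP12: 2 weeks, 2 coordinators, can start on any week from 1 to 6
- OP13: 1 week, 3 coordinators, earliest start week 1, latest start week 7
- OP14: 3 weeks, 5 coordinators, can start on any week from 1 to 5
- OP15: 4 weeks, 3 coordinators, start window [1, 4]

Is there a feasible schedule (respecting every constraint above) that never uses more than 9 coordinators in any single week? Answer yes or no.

Schedule OP10@1, OP11@3, OP12@3, OP13@2, OP14@5, OP15@1: w1:6  w2:6  w3:7  w4:7  w5:7  w6:7  w7:5 — peak 7 ≤ 9.

yes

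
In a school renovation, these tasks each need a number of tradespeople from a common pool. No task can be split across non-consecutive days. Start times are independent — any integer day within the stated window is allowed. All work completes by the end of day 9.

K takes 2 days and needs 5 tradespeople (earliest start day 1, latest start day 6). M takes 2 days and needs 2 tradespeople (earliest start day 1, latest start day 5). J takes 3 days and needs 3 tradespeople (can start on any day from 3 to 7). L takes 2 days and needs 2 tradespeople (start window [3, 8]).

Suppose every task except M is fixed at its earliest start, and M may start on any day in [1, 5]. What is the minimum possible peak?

M@1: d1:7  d2:7  d3:5  d4:5  d5:3  d6:0  d7:0  d8:0  d9:0 → peak 7
M@2: d1:5  d2:7  d3:7  d4:5  d5:3  d6:0  d7:0  d8:0  d9:0 → peak 7
M@3: d1:5  d2:5  d3:7  d4:7  d5:3  d6:0  d7:0  d8:0  d9:0 → peak 7
M@4: d1:5  d2:5  d3:5  d4:7  d5:5  d6:0  d7:0  d8:0  d9:0 → peak 7
M@5: d1:5  d2:5  d3:5  d4:5  d5:5  d6:2  d7:0  d8:0  d9:0 → peak 5
Best is M@5, peak 5.

5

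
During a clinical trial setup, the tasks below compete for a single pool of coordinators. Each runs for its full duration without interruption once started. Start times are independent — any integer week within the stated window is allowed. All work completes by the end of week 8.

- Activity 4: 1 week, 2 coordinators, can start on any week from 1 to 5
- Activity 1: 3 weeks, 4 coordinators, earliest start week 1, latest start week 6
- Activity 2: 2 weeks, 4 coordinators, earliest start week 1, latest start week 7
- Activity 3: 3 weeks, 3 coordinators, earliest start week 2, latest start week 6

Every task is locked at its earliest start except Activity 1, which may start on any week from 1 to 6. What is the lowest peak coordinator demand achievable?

7

Activity 1@1: w1:10  w2:11  w3:7  w4:3  w5:0  w6:0  w7:0  w8:0 → peak 11
Activity 1@2: w1:6  w2:11  w3:7  w4:7  w5:0  w6:0  w7:0  w8:0 → peak 11
Activity 1@3: w1:6  w2:7  w3:7  w4:7  w5:4  w6:0  w7:0  w8:0 → peak 7
Activity 1@4: w1:6  w2:7  w3:3  w4:7  w5:4  w6:4  w7:0  w8:0 → peak 7
Activity 1@5: w1:6  w2:7  w3:3  w4:3  w5:4  w6:4  w7:4  w8:0 → peak 7
Activity 1@6: w1:6  w2:7  w3:3  w4:3  w5:0  w6:4  w7:4  w8:4 → peak 7
Best is Activity 1@3, peak 7.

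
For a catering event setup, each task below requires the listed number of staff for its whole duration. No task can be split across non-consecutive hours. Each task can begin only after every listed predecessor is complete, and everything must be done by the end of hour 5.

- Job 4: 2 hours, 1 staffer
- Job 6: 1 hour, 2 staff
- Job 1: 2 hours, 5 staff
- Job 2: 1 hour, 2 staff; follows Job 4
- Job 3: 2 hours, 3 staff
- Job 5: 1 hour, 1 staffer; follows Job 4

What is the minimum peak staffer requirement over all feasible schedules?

Early-start (Job 4@1, Job 6@1, Job 1@1, Job 2@3, Job 3@1, Job 5@3) gives peak 11: h1:11  h2:9  h3:3  h4:0  h5:0.
Shift Job 6→3, Job 1→4.
Schedule Job 4@1, Job 6@3, Job 1@4, Job 2@3, Job 3@1, Job 5@3: h1:4  h2:4  h3:5  h4:5  h5:5 — peak 5.
Total staffer-hours = 23 over 5 hours ⇒ peak ≥ ⌈23/5⌉ = 5, so 5 is optimal.

5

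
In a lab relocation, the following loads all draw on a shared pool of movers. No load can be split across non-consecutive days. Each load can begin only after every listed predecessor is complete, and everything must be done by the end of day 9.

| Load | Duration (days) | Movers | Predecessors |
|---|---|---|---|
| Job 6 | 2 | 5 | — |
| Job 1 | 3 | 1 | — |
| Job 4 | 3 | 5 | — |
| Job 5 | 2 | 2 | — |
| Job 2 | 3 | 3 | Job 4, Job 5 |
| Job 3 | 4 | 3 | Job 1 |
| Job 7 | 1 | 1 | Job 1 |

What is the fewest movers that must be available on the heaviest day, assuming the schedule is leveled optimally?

Early-start (Job 6@1, Job 1@1, Job 4@1, Job 5@1, Job 2@4, Job 3@4, Job 7@4) gives peak 13: d1:13  d2:13  d3:6  d4:7  d5:6  d6:6  d7:3  d8:0  d9:0.
Shift Job 4→3, Job 5→4, Job 2→6, Job 3→6, Job 7→6.
Schedule Job 6@1, Job 1@1, Job 4@3, Job 5@4, Job 2@6, Job 3@6, Job 7@6: d1:6  d2:6  d3:6  d4:7  d5:7  d6:7  d7:6  d8:6  d9:3 — peak 7.

7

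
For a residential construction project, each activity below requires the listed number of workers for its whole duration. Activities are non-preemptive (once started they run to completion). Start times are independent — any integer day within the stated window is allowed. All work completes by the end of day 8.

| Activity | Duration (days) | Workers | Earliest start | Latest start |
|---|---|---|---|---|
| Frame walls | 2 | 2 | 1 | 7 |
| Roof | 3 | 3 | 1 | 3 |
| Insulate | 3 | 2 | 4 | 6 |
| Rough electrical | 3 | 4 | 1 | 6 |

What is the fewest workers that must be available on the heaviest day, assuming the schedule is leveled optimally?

6

Early-start (Frame walls@1, Roof@1, Insulate@4, Rough electrical@1) gives peak 9: d1:9  d2:9  d3:7  d4:2  d5:2  d6:2  d7:0  d8:0.
Shift Rough electrical→4.
Schedule Frame walls@1, Roof@1, Insulate@4, Rough electrical@4: d1:5  d2:5  d3:3  d4:6  d5:6  d6:6  d7:0  d8:0 — peak 6.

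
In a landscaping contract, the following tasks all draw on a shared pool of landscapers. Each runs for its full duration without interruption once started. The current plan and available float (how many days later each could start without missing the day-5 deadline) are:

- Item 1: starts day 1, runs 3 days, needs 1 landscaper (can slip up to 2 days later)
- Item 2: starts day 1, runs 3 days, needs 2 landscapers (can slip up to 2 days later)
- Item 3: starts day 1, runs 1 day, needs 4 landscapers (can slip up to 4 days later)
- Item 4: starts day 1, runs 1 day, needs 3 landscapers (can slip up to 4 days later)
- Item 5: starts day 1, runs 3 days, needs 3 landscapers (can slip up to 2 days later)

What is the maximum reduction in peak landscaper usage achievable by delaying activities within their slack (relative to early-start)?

7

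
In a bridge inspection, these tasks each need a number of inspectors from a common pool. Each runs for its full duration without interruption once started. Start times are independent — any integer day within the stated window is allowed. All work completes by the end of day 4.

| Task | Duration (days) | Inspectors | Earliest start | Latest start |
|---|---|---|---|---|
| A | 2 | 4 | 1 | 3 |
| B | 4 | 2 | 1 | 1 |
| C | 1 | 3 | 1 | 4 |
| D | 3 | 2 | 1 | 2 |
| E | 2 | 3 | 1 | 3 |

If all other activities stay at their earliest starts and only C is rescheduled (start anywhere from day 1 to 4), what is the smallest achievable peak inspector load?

C@1: d1:14  d2:11  d3:4  d4:2 → peak 14
C@2: d1:11  d2:14  d3:4  d4:2 → peak 14
C@3: d1:11  d2:11  d3:7  d4:2 → peak 11
C@4: d1:11  d2:11  d3:4  d4:5 → peak 11
Best is C@3, peak 11.

11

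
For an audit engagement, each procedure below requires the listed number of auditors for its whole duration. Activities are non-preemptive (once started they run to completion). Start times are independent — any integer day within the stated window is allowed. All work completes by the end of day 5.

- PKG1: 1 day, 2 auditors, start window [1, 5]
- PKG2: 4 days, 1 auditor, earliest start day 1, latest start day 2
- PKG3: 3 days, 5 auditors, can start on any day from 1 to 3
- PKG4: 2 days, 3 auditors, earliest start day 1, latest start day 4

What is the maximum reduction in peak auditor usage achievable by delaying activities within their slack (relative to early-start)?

5

Early-start peak: d1:11  d2:9  d3:6  d4:1  d5:0 ⇒ 11.
Leveled (PKG1@1, PKG2@1, PKG3@3, PKG4@1): d1:6  d2:4  d3:6  d4:6  d5:5 ⇒ 6.
Reduction 11 − 6 = 5.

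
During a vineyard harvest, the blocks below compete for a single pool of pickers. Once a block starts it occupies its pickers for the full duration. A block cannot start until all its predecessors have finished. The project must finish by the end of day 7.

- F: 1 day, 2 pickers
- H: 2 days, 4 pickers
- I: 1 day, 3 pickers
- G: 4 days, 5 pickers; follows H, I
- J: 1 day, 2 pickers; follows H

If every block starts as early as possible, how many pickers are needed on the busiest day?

Early-start schedule: F@1, H@1, I@1, G@3, J@3.
Load per day: day 1: 9, day 2: 4, day 3: 7, day 4: 5, day 5: 5, day 6: 5, day 7: 0.
Peak is 9.

9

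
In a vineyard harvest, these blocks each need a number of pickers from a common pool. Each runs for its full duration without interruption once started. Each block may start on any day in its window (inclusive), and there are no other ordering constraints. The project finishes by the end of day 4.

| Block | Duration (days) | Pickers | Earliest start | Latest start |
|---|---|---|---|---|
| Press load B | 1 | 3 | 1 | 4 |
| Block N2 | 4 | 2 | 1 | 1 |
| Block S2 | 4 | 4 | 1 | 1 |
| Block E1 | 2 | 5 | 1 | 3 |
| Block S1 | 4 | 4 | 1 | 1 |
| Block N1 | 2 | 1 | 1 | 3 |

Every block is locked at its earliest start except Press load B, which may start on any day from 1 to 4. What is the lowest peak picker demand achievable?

Press load B@1: d1:19  d2:16  d3:10  d4:10 → peak 19
Press load B@2: d1:16  d2:19  d3:10  d4:10 → peak 19
Press load B@3: d1:16  d2:16  d3:13  d4:10 → peak 16
Press load B@4: d1:16  d2:16  d3:10  d4:13 → peak 16
Best is Press load B@3, peak 16.

16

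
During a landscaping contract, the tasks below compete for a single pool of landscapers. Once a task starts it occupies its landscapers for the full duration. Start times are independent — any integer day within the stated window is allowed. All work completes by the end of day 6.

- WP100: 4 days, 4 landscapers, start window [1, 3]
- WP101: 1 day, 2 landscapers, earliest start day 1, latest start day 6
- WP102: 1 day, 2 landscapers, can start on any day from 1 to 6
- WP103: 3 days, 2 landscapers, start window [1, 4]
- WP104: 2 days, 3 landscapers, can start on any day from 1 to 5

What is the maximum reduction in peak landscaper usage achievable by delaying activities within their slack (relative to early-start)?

Early-start peak: d1:13  d2:9  d3:6  d4:4  d5:0  d6:0 ⇒ 13.
Leveled (WP100@1, WP101@1, WP102@2, WP103@3, WP104@5): d1:6  d2:6  d3:6  d4:6  d5:5  d6:3 ⇒ 6.
Reduction 13 − 6 = 7.

7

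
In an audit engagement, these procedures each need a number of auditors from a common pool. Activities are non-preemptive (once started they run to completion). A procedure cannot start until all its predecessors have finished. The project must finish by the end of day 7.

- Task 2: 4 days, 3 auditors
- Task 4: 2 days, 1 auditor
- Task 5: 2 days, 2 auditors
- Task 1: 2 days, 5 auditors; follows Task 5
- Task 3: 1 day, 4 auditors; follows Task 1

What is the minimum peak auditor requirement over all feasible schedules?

Early-start (Task 2@1, Task 4@1, Task 5@1, Task 1@3, Task 3@5) gives peak 8: d1:6  d2:6  d3:8  d4:8  d5:4  d6:0  d7:0.
Shift Task 5→3, Task 1→5, Task 3→7.
Schedule Task 2@1, Task 4@1, Task 5@3, Task 1@5, Task 3@7: d1:4  d2:4  d3:5  d4:5  d5:5  d6:5  d7:4 — peak 5.
Total auditor-days = 32 over 7 days ⇒ peak ≥ ⌈32/7⌉ = 5, so 5 is optimal.

5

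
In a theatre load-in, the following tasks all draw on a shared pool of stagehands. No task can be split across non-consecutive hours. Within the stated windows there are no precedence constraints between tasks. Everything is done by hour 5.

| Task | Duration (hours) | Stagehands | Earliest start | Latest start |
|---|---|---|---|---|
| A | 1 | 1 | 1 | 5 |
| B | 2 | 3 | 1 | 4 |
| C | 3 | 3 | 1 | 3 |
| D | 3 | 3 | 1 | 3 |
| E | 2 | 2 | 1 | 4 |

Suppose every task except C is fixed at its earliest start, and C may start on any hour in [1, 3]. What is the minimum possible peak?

9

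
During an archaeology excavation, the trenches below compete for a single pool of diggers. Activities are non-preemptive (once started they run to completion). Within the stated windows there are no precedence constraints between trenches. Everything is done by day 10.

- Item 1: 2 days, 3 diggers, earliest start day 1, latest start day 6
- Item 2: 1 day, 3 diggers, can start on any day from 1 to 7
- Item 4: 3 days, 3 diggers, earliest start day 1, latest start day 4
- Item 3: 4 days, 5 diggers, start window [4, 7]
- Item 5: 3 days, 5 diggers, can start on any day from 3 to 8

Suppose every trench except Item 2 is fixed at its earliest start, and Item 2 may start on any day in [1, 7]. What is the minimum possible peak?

10

Item 2@1: d1:9  d2:6  d3:8  d4:10  d5:10  d6:5  d7:5  d8:0  d9:0  d10:0 → peak 10
Item 2@2: d1:6  d2:9  d3:8  d4:10  d5:10  d6:5  d7:5  d8:0  d9:0  d10:0 → peak 10
Item 2@3: d1:6  d2:6  d3:11  d4:10  d5:10  d6:5  d7:5  d8:0  d9:0  d10:0 → peak 11
Item 2@4: d1:6  d2:6  d3:8  d4:13  d5:10  d6:5  d7:5  d8:0  d9:0  d10:0 → peak 13
Item 2@5: d1:6  d2:6  d3:8  d4:10  d5:13  d6:5  d7:5  d8:0  d9:0  d10:0 → peak 13
Item 2@6: d1:6  d2:6  d3:8  d4:10  d5:10  d6:8  d7:5  d8:0  d9:0  d10:0 → peak 10
Item 2@7: d1:6  d2:6  d3:8  d4:10  d5:10  d6:5  d7:8  d8:0  d9:0  d10:0 → peak 10
Best is Item 2@1, peak 10.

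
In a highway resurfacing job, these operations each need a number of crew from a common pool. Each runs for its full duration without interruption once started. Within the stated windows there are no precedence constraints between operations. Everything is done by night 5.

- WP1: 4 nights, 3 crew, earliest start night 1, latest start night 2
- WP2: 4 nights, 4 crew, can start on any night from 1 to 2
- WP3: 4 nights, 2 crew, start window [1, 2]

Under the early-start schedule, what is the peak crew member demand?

Early-start schedule: WP1@1, WP2@1, WP3@1.
Load per night: night 1: 9, night 2: 9, night 3: 9, night 4: 9, night 5: 0.
Peak is 9.

9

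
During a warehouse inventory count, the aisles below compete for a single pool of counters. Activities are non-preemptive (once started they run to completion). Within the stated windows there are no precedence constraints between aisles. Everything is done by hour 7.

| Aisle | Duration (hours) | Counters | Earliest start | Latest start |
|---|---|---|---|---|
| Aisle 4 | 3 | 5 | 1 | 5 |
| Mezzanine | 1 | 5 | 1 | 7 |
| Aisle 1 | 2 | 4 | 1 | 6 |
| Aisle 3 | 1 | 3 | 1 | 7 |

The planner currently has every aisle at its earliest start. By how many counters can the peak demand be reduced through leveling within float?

12

Early-start peak: h1:17  h2:9  h3:5  h4:0  h5:0  h6:0  h7:0 ⇒ 17.
Leveled (Aisle 4@1, Mezzanine@4, Aisle 1@5, Aisle 3@7): h1:5  h2:5  h3:5  h4:5  h5:4  h6:4  h7:3 ⇒ 5.
Reduction 17 − 5 = 12.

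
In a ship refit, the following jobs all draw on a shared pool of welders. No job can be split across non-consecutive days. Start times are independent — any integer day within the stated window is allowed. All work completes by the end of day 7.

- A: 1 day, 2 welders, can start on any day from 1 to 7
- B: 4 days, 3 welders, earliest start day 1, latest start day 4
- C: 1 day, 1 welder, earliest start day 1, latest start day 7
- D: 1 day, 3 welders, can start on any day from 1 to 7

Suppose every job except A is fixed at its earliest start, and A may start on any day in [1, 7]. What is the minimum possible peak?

7

A@1: d1:9  d2:3  d3:3  d4:3  d5:0  d6:0  d7:0 → peak 9
A@2: d1:7  d2:5  d3:3  d4:3  d5:0  d6:0  d7:0 → peak 7
A@3: d1:7  d2:3  d3:5  d4:3  d5:0  d6:0  d7:0 → peak 7
A@4: d1:7  d2:3  d3:3  d4:5  d5:0  d6:0  d7:0 → peak 7
A@5: d1:7  d2:3  d3:3  d4:3  d5:2  d6:0  d7:0 → peak 7
A@6: d1:7  d2:3  d3:3  d4:3  d5:0  d6:2  d7:0 → peak 7
A@7: d1:7  d2:3  d3:3  d4:3  d5:0  d6:0  d7:2 → peak 7
Best is A@2, peak 7.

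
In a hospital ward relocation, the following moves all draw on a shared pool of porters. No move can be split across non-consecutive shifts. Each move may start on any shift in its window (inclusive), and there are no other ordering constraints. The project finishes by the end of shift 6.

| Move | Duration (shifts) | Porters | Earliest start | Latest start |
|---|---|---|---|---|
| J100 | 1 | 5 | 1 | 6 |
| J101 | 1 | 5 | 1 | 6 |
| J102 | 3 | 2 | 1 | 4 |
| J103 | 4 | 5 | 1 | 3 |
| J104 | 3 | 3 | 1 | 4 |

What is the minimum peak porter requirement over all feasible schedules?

8

Early-start (J100@1, J101@1, J102@1, J103@1, J104@1) gives peak 20: s1:20  s2:10  s3:10  s4:5  s5:0  s6:0.
Shift J101→2, J103→3, J104→4.
Schedule J100@1, J101@2, J102@1, J103@3, J104@4: s1:7  s2:7  s3:7  s4:8  s5:8  s6:8 — peak 8.
Total porter-shifts = 45 over 6 shifts ⇒ peak ≥ ⌈45/6⌉ = 8, so 8 is optimal.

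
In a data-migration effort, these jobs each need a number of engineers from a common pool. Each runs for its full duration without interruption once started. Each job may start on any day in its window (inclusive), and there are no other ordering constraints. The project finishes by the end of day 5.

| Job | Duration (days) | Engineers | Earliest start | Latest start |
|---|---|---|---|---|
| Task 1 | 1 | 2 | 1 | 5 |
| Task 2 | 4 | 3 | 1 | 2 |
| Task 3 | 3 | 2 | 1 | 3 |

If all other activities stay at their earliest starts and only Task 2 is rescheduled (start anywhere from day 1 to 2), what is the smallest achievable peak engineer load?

5

Task 2@1: d1:7  d2:5  d3:5  d4:3  d5:0 → peak 7
Task 2@2: d1:4  d2:5  d3:5  d4:3  d5:3 → peak 5
Best is Task 2@2, peak 5.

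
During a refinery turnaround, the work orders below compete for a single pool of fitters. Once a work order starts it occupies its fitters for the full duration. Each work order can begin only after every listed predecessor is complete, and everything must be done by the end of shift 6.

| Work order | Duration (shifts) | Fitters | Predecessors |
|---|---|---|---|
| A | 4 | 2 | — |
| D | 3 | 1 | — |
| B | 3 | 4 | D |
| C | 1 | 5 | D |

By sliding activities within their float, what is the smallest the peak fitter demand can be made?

9

Early-start (A@1, D@1, B@4, C@4) gives peak 11: s1:3  s2:3  s3:3  s4:11  s5:4  s6:4.
Shift C→5.
Schedule A@1, D@1, B@4, C@5: s1:3  s2:3  s3:3  s4:6  s5:9  s6:4 — peak 9.
No arrangement of the 9 feasible schedules does better.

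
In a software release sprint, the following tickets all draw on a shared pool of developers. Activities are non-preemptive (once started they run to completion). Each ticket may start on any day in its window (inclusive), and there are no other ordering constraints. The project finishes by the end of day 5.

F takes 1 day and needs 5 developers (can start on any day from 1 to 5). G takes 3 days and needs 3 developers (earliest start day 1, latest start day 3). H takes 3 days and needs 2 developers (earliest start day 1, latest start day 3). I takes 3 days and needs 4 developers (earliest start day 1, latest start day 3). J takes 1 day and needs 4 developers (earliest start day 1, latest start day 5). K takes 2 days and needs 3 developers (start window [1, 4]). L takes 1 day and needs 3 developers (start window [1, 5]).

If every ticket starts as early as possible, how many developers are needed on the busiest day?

Early-start schedule: F@1, G@1, H@1, I@1, J@1, K@1, L@1.
Load per day: day 1: 24, day 2: 12, day 3: 9, day 4: 0, day 5: 0.
Peak is 24.

24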